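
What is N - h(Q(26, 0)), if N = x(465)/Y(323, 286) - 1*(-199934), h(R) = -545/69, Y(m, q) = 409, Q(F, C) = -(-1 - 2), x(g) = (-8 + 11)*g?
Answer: 5642656574/28221 ≈ 1.9995e+5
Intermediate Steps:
x(g) = 3*g
Q(F, C) = 3 (Q(F, C) = -1*(-3) = 3)
h(R) = -545/69 (h(R) = -545*1/69 = -545/69)
N = 81774401/409 (N = (3*465)/409 - 1*(-199934) = 1395*(1/409) + 199934 = 1395/409 + 199934 = 81774401/409 ≈ 1.9994e+5)
N - h(Q(26, 0)) = 81774401/409 - 1*(-545/69) = 81774401/409 + 545/69 = 5642656574/28221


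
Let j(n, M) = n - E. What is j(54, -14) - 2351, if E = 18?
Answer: -2315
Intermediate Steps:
j(n, M) = -18 + n (j(n, M) = n - 1*18 = n - 18 = -18 + n)
j(54, -14) - 2351 = (-18 + 54) - 2351 = 36 - 2351 = -2315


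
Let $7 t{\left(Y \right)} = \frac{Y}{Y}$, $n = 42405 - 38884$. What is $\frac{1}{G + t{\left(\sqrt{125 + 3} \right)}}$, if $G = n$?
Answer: $\frac{7}{24648} \approx 0.000284$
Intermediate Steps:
$n = 3521$ ($n = 42405 - 38884 = 3521$)
$G = 3521$
$t{\left(Y \right)} = \frac{1}{7}$ ($t{\left(Y \right)} = \frac{Y \frac{1}{Y}}{7} = \frac{1}{7} \cdot 1 = \frac{1}{7}$)
$\frac{1}{G + t{\left(\sqrt{125 + 3} \right)}} = \frac{1}{3521 + \frac{1}{7}} = \frac{1}{\frac{24648}{7}} = \frac{7}{24648}$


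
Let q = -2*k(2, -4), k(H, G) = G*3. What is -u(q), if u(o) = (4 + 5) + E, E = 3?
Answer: -12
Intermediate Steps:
k(H, G) = 3*G
q = 24 (q = -6*(-4) = -2*(-12) = 24)
u(o) = 12 (u(o) = (4 + 5) + 3 = 9 + 3 = 12)
-u(q) = -1*12 = -12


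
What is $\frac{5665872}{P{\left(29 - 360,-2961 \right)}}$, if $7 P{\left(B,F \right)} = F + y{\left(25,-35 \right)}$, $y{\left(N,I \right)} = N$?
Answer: $- \frac{4957638}{367} \approx -13509.0$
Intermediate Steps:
$P{\left(B,F \right)} = \frac{25}{7} + \frac{F}{7}$ ($P{\left(B,F \right)} = \frac{F + 25}{7} = \frac{25 + F}{7} = \frac{25}{7} + \frac{F}{7}$)
$\frac{5665872}{P{\left(29 - 360,-2961 \right)}} = \frac{5665872}{\frac{25}{7} + \frac{1}{7} \left(-2961\right)} = \frac{5665872}{\frac{25}{7} - 423} = \frac{5665872}{- \frac{2936}{7}} = 5665872 \left(- \frac{7}{2936}\right) = - \frac{4957638}{367}$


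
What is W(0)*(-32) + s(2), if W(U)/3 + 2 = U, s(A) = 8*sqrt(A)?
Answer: 192 + 8*sqrt(2) ≈ 203.31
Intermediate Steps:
W(U) = -6 + 3*U
W(0)*(-32) + s(2) = (-6 + 3*0)*(-32) + 8*sqrt(2) = (-6 + 0)*(-32) + 8*sqrt(2) = -6*(-32) + 8*sqrt(2) = 192 + 8*sqrt(2)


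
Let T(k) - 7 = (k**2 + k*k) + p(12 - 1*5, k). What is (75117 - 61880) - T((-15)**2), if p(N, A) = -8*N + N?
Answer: -87971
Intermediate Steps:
p(N, A) = -7*N
T(k) = -42 + 2*k**2 (T(k) = 7 + ((k**2 + k*k) - 7*(12 - 1*5)) = 7 + ((k**2 + k**2) - 7*(12 - 5)) = 7 + (2*k**2 - 7*7) = 7 + (2*k**2 - 49) = 7 + (-49 + 2*k**2) = -42 + 2*k**2)
(75117 - 61880) - T((-15)**2) = (75117 - 61880) - (-42 + 2*((-15)**2)**2) = 13237 - (-42 + 2*225**2) = 13237 - (-42 + 2*50625) = 13237 - (-42 + 101250) = 13237 - 1*101208 = 13237 - 101208 = -87971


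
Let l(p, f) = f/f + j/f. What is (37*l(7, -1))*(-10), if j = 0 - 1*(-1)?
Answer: 0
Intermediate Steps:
j = 1 (j = 0 + 1 = 1)
l(p, f) = 1 + 1/f (l(p, f) = f/f + 1/f = 1 + 1/f)
(37*l(7, -1))*(-10) = (37*((1 - 1)/(-1)))*(-10) = (37*(-1*0))*(-10) = (37*0)*(-10) = 0*(-10) = 0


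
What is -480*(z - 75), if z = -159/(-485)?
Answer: 3476736/97 ≈ 35843.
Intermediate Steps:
z = 159/485 (z = -159*(-1/485) = 159/485 ≈ 0.32784)
-480*(z - 75) = -480*(159/485 - 75) = -480*(-36216/485) = 3476736/97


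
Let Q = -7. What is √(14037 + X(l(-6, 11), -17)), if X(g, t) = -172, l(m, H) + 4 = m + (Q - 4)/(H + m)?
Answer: √13865 ≈ 117.75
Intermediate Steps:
l(m, H) = -4 + m - 11/(H + m) (l(m, H) = -4 + (m + (-7 - 4)/(H + m)) = -4 + (m - 11/(H + m)) = -4 + m - 11/(H + m))
√(14037 + X(l(-6, 11), -17)) = √(14037 - 172) = √13865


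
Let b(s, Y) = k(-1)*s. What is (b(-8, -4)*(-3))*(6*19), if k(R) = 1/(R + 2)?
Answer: 2736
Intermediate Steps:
k(R) = 1/(2 + R)
b(s, Y) = s (b(s, Y) = s/(2 - 1) = s/1 = 1*s = s)
(b(-8, -4)*(-3))*(6*19) = (-8*(-3))*(6*19) = 24*114 = 2736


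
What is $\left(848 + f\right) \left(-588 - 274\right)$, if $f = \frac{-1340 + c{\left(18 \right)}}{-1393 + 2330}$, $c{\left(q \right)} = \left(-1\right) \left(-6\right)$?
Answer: $- \frac{683774604}{937} \approx -7.2975 \cdot 10^{5}$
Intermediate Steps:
$c{\left(q \right)} = 6$
$f = - \frac{1334}{937}$ ($f = \frac{-1340 + 6}{-1393 + 2330} = - \frac{1334}{937} \approx -1.4237$)
$\left(848 + f\right) \left(-588 - 274\right) = \left(848 - \frac{1334}{937}\right) \left(-588 - 274\right) = \frac{793242}{937} \left(-862\right) = - \frac{683774604}{937}$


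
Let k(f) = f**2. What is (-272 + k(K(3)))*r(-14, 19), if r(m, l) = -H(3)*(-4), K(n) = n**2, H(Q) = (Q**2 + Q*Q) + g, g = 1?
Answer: -14516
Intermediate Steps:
H(Q) = 1 + 2*Q**2 (H(Q) = (Q**2 + Q*Q) + 1 = (Q**2 + Q**2) + 1 = 2*Q**2 + 1 = 1 + 2*Q**2)
r(m, l) = 76 (r(m, l) = -(1 + 2*3**2)*(-4) = -(1 + 2*9)*(-4) = -(1 + 18)*(-4) = -1*19*(-4) = -19*(-4) = 76)
(-272 + k(K(3)))*r(-14, 19) = (-272 + (3**2)**2)*76 = (-272 + 9**2)*76 = (-272 + 81)*76 = -191*76 = -14516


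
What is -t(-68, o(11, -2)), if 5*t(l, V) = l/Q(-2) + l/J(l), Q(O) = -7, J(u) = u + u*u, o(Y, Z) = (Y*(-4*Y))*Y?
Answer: -4549/2345 ≈ -1.9399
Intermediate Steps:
o(Y, Z) = -4*Y**3 (o(Y, Z) = (-4*Y**2)*Y = -4*Y**3)
J(u) = u + u**2
t(l, V) = -l/35 + 1/(5*(1 + l)) (t(l, V) = (l/(-7) + l/((l*(1 + l))))/5 = (l*(-1/7) + l*(1/(l*(1 + l))))/5 = (-l/7 + 1/(1 + l))/5 = (1/(1 + l) - l/7)/5 = -l/35 + 1/(5*(1 + l)))
-t(-68, o(11, -2)) = -(7 - 1*(-68)*(1 - 68))/(35*(1 - 68)) = -(7 - 1*(-68)*(-67))/(35*(-67)) = -(-1)*(7 - 4556)/(35*67) = -(-1)*(-4549)/(35*67) = -1*4549/2345 = -4549/2345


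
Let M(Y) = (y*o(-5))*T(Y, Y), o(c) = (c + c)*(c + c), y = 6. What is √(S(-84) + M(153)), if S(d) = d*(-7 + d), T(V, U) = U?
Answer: 2*√24861 ≈ 315.35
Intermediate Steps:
o(c) = 4*c² (o(c) = (2*c)*(2*c) = 4*c²)
M(Y) = 600*Y (M(Y) = (6*(4*(-5)²))*Y = (6*(4*25))*Y = (6*100)*Y = 600*Y)
√(S(-84) + M(153)) = √(-84*(-7 - 84) + 600*153) = √(-84*(-91) + 91800) = √(7644 + 91800) = √99444 = 2*√24861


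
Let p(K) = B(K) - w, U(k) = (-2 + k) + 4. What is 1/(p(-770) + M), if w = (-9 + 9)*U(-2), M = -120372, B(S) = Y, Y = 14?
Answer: -1/120358 ≈ -8.3085e-6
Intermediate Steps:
U(k) = 2 + k
B(S) = 14
w = 0 (w = (-9 + 9)*(2 - 2) = 0*0 = 0)
p(K) = 14 (p(K) = 14 - 1*0 = 14 + 0 = 14)
1/(p(-770) + M) = 1/(14 - 120372) = 1/(-120358) = -1/120358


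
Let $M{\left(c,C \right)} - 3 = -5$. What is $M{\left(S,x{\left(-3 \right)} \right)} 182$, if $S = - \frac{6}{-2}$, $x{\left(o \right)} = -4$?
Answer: $-364$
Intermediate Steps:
$S = 3$ ($S = - \frac{6 \left(-1\right)}{2} = \left(-1\right) \left(-3\right) = 3$)
$M{\left(c,C \right)} = -2$ ($M{\left(c,C \right)} = 3 - 5 = -2$)
$M{\left(S,x{\left(-3 \right)} \right)} 182 = \left(-2\right) 182 = -364$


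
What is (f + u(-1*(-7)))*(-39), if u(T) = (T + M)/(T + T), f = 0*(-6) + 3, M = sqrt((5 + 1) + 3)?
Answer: -1014/7 ≈ -144.86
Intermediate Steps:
M = 3 (M = sqrt(6 + 3) = sqrt(9) = 3)
f = 3 (f = 0 + 3 = 3)
u(T) = (3 + T)/(2*T) (u(T) = (T + 3)/(T + T) = (3 + T)/((2*T)) = (3 + T)*(1/(2*T)) = (3 + T)/(2*T))
(f + u(-1*(-7)))*(-39) = (3 + (3 - 1*(-7))/(2*((-1*(-7)))))*(-39) = (3 + (1/2)*(3 + 7)/7)*(-39) = (3 + (1/2)*(1/7)*10)*(-39) = (3 + 5/7)*(-39) = (26/7)*(-39) = -1014/7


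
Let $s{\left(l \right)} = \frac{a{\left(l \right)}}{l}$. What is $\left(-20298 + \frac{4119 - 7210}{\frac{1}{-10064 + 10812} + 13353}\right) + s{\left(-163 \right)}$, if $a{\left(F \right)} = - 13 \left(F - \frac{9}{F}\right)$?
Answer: $- \frac{5390038419158582}{265372367605} \approx -20311.0$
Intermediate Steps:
$a{\left(F \right)} = - 13 F + \frac{117}{F}$
$s{\left(l \right)} = \frac{- 13 l + \frac{117}{l}}{l}$
$\left(-20298 + \frac{4119 - 7210}{\frac{1}{-10064 + 10812} + 13353}\right) + s{\left(-163 \right)} = \left(-20298 + \frac{4119 - 7210}{\frac{1}{-10064 + 10812} + 13353}\right) - \left(13 - \frac{117}{26569}\right) = \left(-20298 - \frac{3091}{\frac{1}{748} + 13353}\right) + \left(-13 + 117 \cdot \frac{1}{26569}\right) = \left(-20298 - \frac{3091}{\frac{1}{748} + 13353}\right) + \left(-13 + \frac{117}{26569}\right) = \left(-20298 - \frac{3091}{\frac{9988045}{748}}\right) - \frac{345280}{26569} = \left(-20298 - \frac{2312068}{9988045}\right) - \frac{345280}{26569} = - \frac{202739649478}{9988045} - \frac{345280}{26569} = - \frac{5390038419158582}{265372367605}$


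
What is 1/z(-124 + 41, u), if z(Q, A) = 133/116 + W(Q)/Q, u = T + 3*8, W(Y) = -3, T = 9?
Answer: 9628/11387 ≈ 0.84553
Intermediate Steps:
u = 33 (u = 9 + 3*8 = 9 + 24 = 33)
z(Q, A) = 133/116 - 3/Q
1/z(-124 + 41, u) = 1/(133/116 - 3/(-124 + 41)) = 1/(133/116 - 3/(-83)) = 1/(133/116 - 3*(-1/83)) = 1/(133/116 + 3/83) = 1/(11387/9628) = 9628/11387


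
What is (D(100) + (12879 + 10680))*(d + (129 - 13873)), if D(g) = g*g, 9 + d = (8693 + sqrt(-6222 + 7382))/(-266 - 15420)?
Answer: -7239959965309/15686 - 33559*sqrt(290)/7843 ≈ -4.6156e+8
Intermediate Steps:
d = -149867/15686 - sqrt(290)/7843 (d = -9 + (8693 + sqrt(-6222 + 7382))/(-266 - 15420) = -9 + (8693 + sqrt(1160))/(-15686) = -9 + (8693 + 2*sqrt(290))*(-1/15686) = -9 + (-8693/15686 - sqrt(290)/7843) = -149867/15686 - sqrt(290)/7843 ≈ -9.5564)
D(g) = g**2
(D(100) + (12879 + 10680))*(d + (129 - 13873)) = (100**2 + (12879 + 10680))*((-149867/15686 - sqrt(290)/7843) + (129 - 13873)) = (10000 + 23559)*((-149867/15686 - sqrt(290)/7843) - 13744) = 33559*(-215738251/15686 - sqrt(290)/7843) = -7239959965309/15686 - 33559*sqrt(290)/7843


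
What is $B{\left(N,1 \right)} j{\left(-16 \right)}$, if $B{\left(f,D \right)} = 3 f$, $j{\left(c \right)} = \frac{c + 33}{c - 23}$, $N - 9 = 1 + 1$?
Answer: $- \frac{187}{13} \approx -14.385$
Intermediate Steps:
$N = 11$ ($N = 9 + \left(1 + 1\right) = 9 + 2 = 11$)
$j{\left(c \right)} = \frac{33 + c}{-23 + c}$
$B{\left(N,1 \right)} j{\left(-16 \right)} = 3 \cdot 11 \frac{33 - 16}{-23 - 16} = 33 \frac{1}{-39} \cdot 17 = 33 \left(\left(- \frac{1}{39}\right) 17\right) = 33 \left(- \frac{17}{39}\right) = - \frac{187}{13}$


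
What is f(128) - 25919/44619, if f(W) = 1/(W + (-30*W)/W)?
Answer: -2495443/4372662 ≈ -0.57069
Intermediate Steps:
f(W) = 1/(-30 + W) (f(W) = 1/(W + (-30*W)/W) = 1/(W - 30) = 1/(-30 + W))
f(128) - 25919/44619 = 1/(-30 + 128) - 25919/44619 = 1/98 - 25919*1/44619 = 1/98 - 25919/44619 = -2495443/4372662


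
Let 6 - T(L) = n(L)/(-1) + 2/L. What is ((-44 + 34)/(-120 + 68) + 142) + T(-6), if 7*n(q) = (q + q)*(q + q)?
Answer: 92327/546 ≈ 169.10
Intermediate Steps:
n(q) = 4*q²/7 (n(q) = ((q + q)*(q + q))/7 = ((2*q)*(2*q))/7 = (4*q²)/7 = 4*q²/7)
T(L) = 6 - 2/L + 4*L²/7 (T(L) = 6 - ((4*L²/7)/(-1) + 2/L) = 6 - ((4*L²/7)*(-1) + 2/L) = 6 - (-4*L²/7 + 2/L) = 6 - (2/L - 4*L²/7) = 6 + (-2/L + 4*L²/7) = 6 - 2/L + 4*L²/7)
((-44 + 34)/(-120 + 68) + 142) + T(-6) = ((-44 + 34)/(-120 + 68) + 142) + (6 - 2/(-6) + (4/7)*(-6)²) = (-10/(-52) + 142) + (6 - 2*(-⅙) + (4/7)*36) = (-10*(-1/52) + 142) + (6 + ⅓ + 144/7) = (5/26 + 142) + 565/21 = 3697/26 + 565/21 = 92327/546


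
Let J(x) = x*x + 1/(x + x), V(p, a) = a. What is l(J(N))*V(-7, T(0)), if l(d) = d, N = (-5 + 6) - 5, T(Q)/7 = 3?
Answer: 2667/8 ≈ 333.38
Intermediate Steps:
T(Q) = 21 (T(Q) = 7*3 = 21)
N = -4 (N = 1 - 5 = -4)
J(x) = x² + 1/(2*x)
l(J(N))*V(-7, T(0)) = ((½ + (-4)³)/(-4))*21 = -(½ - 64)/4*21 = -¼*(-127/2)*21 = (127/8)*21 = 2667/8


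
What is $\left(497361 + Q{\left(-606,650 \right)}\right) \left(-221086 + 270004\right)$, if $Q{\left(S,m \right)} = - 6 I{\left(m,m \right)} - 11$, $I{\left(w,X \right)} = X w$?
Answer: $-99677762700$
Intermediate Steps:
$Q{\left(S,m \right)} = -11 - 6 m^{2}$ ($Q{\left(S,m \right)} = - 6 m m - 11 = - 6 m^{2} - 11 = -11 - 6 m^{2}$)
$\left(497361 + Q{\left(-606,650 \right)}\right) \left(-221086 + 270004\right) = \left(497361 - \left(11 + 6 \cdot 650^{2}\right)\right) \left(-221086 + 270004\right) = \left(497361 - 2535011\right) 48918 = \left(-2037650\right) 48918 = -99677762700$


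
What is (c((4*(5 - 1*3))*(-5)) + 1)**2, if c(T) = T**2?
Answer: 2563201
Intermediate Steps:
(c((4*(5 - 1*3))*(-5)) + 1)**2 = (((4*(5 - 1*3))*(-5))**2 + 1)**2 = (((4*(5 - 3))*(-5))**2 + 1)**2 = (((4*2)*(-5))**2 + 1)**2 = ((8*(-5))**2 + 1)**2 = ((-40)**2 + 1)**2 = (1600 + 1)**2 = 1601**2 = 2563201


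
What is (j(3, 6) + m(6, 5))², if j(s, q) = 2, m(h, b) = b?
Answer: 49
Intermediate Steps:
(j(3, 6) + m(6, 5))² = (2 + 5)² = 7² = 49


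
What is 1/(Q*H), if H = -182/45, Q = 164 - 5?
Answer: -15/9646 ≈ -0.0015550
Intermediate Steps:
Q = 159
H = -182/45 (H = -182*1/45 = -182/45 ≈ -4.0444)
1/(Q*H) = 1/(159*(-182/45)) = 1/(-9646/15) = -15/9646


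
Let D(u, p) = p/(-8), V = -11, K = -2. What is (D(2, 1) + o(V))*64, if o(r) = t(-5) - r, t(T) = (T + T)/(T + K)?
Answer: 5512/7 ≈ 787.43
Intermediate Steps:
t(T) = 2*T/(-2 + T) (t(T) = (T + T)/(T - 2) = (2*T)/(-2 + T) = 2*T/(-2 + T))
o(r) = 10/7 - r (o(r) = 2*(-5)/(-2 - 5) - r = 2*(-5)/(-7) - r = 2*(-5)*(-⅐) - r = 10/7 - r)
D(u, p) = -p/8 (D(u, p) = p*(-⅛) = -p/8)
(D(2, 1) + o(V))*64 = (-⅛*1 + (10/7 - 1*(-11)))*64 = (-⅛ + (10/7 + 11))*64 = (-⅛ + 87/7)*64 = (689/56)*64 = 5512/7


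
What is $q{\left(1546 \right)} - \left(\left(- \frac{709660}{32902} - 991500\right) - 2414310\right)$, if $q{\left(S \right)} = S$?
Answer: $\frac{56054768386}{16451} \approx 3.4074 \cdot 10^{6}$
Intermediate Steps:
$q{\left(1546 \right)} - \left(\left(- \frac{709660}{32902} - 991500\right) - 2414310\right) = 1546 - \left(\left(- \frac{709660}{32902} - 991500\right) - 2414310\right) = 1546 - \left(\left(\left(-709660\right) \frac{1}{32902} - 991500\right) - 2414310\right) = 1546 - \left(\left(- \frac{354830}{16451} - 991500\right) - 2414310\right) = 1546 - \left(- \frac{16311521330}{16451} - 2414310\right) = 1546 - - \frac{56029335140}{16451} = 1546 + \frac{56029335140}{16451} = \frac{56054768386}{16451}$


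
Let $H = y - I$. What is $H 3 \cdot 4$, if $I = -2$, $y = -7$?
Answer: $-60$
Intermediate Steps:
$H = -5$ ($H = -7 - -2 = -7 + 2 = -5$)
$H 3 \cdot 4 = \left(-5\right) 3 \cdot 4 = \left(-15\right) 4 = -60$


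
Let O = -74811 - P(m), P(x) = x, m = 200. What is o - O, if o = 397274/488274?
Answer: 18313159144/244137 ≈ 75012.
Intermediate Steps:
o = 198637/244137 (o = 397274*(1/488274) = 198637/244137 ≈ 0.81363)
O = -75011 (O = -74811 - 1*200 = -74811 - 200 = -75011)
o - O = 198637/244137 - 1*(-75011) = 198637/244137 + 75011 = 18313159144/244137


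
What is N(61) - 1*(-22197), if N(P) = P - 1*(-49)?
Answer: 22307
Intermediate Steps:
N(P) = 49 + P (N(P) = P + 49 = 49 + P)
N(61) - 1*(-22197) = (49 + 61) - 1*(-22197) = 110 + 22197 = 22307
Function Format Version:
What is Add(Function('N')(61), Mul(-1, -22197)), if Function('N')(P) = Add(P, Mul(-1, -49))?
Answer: 22307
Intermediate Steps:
Function('N')(P) = Add(49, P) (Function('N')(P) = Add(P, 49) = Add(49, P))
Add(Function('N')(61), Mul(-1, -22197)) = Add(Add(49, 61), Mul(-1, -22197)) = Add(110, 22197) = 22307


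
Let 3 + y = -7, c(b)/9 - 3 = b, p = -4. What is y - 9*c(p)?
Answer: 71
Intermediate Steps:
c(b) = 27 + 9*b
y = -10 (y = -3 - 7 = -10)
y - 9*c(p) = -10 - 9*(27 + 9*(-4)) = -10 - 9*(27 - 36) = -10 - 9*(-9) = -10 + 81 = 71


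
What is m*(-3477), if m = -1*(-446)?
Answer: -1550742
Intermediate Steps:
m = 446
m*(-3477) = 446*(-3477) = -1550742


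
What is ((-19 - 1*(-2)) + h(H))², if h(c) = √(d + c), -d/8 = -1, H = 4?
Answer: 301 - 68*√3 ≈ 183.22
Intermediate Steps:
d = 8 (d = -8*(-1) = 8)
h(c) = √(8 + c)
((-19 - 1*(-2)) + h(H))² = ((-19 - 1*(-2)) + √(8 + 4))² = ((-19 + 2) + √12)² = (-17 + 2*√3)²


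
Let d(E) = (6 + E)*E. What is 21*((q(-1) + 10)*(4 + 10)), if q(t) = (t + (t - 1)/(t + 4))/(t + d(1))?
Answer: 8575/3 ≈ 2858.3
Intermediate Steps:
d(E) = E*(6 + E)
q(t) = (t + (-1 + t)/(4 + t))/(7 + t) (q(t) = (t + (t - 1)/(t + 4))/(t + 1*(6 + 1)) = (t + (-1 + t)/(4 + t))/(t + 1*7) = (t + (-1 + t)/(4 + t))/(t + 7) = (t + (-1 + t)/(4 + t))/(7 + t))
21*((q(-1) + 10)*(4 + 10)) = 21*(((-1 + (-1)**2 + 5*(-1))/(28 + (-1)**2 + 11*(-1)) + 10)*(4 + 10)) = 21*(((-1 + 1 - 5)/(28 + 1 - 11) + 10)*14) = 21*((-5/18 + 10)*14) = 21*((175/18)*14) = 21*(1225/9) = 8575/3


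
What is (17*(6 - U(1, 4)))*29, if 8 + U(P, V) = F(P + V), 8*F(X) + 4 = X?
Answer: 54723/8 ≈ 6840.4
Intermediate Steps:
F(X) = -½ + X/8
U(P, V) = -17/2 + P/8 + V/8 (U(P, V) = -8 + (-½ + (P + V)/8) = -8 + (-½ + (P/8 + V/8)) = -8 + (-½ + P/8 + V/8) = -17/2 + P/8 + V/8)
(17*(6 - U(1, 4)))*29 = (17*(6 - (-17/2 + (⅛)*1 + (⅛)*4)))*29 = (17*(6 - (-17/2 + ⅛ + ½)))*29 = (17*(6 - 1*(-63/8)))*29 = (17*(6 + 63/8))*29 = (17*(111/8))*29 = (1887/8)*29 = 54723/8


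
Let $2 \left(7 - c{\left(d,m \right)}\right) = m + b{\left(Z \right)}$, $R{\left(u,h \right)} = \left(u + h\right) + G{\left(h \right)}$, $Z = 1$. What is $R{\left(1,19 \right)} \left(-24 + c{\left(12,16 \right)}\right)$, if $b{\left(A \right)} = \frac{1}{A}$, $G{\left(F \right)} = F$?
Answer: $- \frac{1989}{2} \approx -994.5$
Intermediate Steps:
$R{\left(u,h \right)} = u + 2 h$ ($R{\left(u,h \right)} = \left(u + h\right) + h = \left(h + u\right) + h = u + 2 h$)
$c{\left(d,m \right)} = \frac{13}{2} - \frac{m}{2}$ ($c{\left(d,m \right)} = 7 - \frac{m + 1^{-1}}{2} = 7 - \frac{m + 1}{2} = 7 - \frac{1 + m}{2} = 7 - \left(\frac{1}{2} + \frac{m}{2}\right) = \frac{13}{2} - \frac{m}{2}$)
$R{\left(1,19 \right)} \left(-24 + c{\left(12,16 \right)}\right) = \left(1 + 2 \cdot 19\right) \left(-24 + \left(\frac{13}{2} - 8\right)\right) = \left(1 + 38\right) \left(-24 + \left(\frac{13}{2} - 8\right)\right) = 39 \left(-24 - \frac{3}{2}\right) = 39 \left(- \frac{51}{2}\right) = - \frac{1989}{2}$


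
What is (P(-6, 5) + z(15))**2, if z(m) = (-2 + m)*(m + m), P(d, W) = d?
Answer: 147456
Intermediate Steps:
z(m) = 2*m*(-2 + m) (z(m) = (-2 + m)*(2*m) = 2*m*(-2 + m))
(P(-6, 5) + z(15))**2 = (-6 + 2*15*(-2 + 15))**2 = (-6 + 2*15*13)**2 = (-6 + 390)**2 = 384**2 = 147456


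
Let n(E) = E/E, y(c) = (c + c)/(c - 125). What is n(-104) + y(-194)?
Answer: 707/319 ≈ 2.2163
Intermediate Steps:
y(c) = 2*c/(-125 + c) (y(c) = (2*c)/(-125 + c) = 2*c/(-125 + c))
n(E) = 1
n(-104) + y(-194) = 1 + 2*(-194)/(-125 - 194) = 1 + 2*(-194)/(-319) = 1 + 2*(-194)*(-1/319) = 1 + 388/319 = 707/319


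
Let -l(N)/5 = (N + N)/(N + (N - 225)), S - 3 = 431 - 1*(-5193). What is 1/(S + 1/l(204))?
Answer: 680/3826299 ≈ 0.00017772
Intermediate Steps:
S = 5627 (S = 3 + (431 - 1*(-5193)) = 3 + (431 + 5193) = 3 + 5624 = 5627)
l(N) = -10*N/(-225 + 2*N) (l(N) = -5*(N + N)/(N + (N - 225)) = -5*2*N/(N + (-225 + N)) = -5*2*N/(-225 + 2*N) = -10*N/(-225 + 2*N))
1/(S + 1/l(204)) = 1/(5627 + 1/(-10*204/(-225 + 2*204))) = 1/(5627 + 1/(-10*204/(-225 + 408))) = 1/(5627 + 1/(-10*204/183)) = 1/(5627 + 1/(-10*204*1/183)) = 1/(5627 + 1/(-680/61)) = 1/(5627 - 61/680) = 1/(3826299/680) = 680/3826299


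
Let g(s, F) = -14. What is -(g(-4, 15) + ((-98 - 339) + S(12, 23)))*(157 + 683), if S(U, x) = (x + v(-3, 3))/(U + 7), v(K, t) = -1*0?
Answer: 7178640/19 ≈ 3.7782e+5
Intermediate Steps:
v(K, t) = 0
S(U, x) = x/(7 + U) (S(U, x) = (x + 0)/(U + 7) = x/(7 + U))
-(g(-4, 15) + ((-98 - 339) + S(12, 23)))*(157 + 683) = -(-14 + ((-98 - 339) + 23/(7 + 12)))*(157 + 683) = -(-14 + (-437 + 23/19))*840 = -(-14 - 8280/19)*840 = -(-8546)*840/19 = -1*(-7178640/19) = 7178640/19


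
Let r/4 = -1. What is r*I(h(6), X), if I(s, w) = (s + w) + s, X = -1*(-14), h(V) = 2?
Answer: -72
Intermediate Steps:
X = 14
I(s, w) = w + 2*s
r = -4 (r = 4*(-1) = -4)
r*I(h(6), X) = -4*(14 + 2*2) = -4*(14 + 4) = -4*18 = -72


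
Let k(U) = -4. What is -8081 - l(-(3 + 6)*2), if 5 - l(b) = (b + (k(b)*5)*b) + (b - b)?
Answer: -7744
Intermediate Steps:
l(b) = 5 + 19*b (l(b) = 5 - ((b + (-4*5)*b) + (b - b)) = 5 - ((b - 20*b) + 0) = 5 - (-19*b + 0) = 5 - (-19)*b = 5 + 19*b)
-8081 - l(-(3 + 6)*2) = -8081 - (5 + 19*(-(3 + 6)*2)) = -8081 - (5 + 19*(-9*2)) = -8081 - (5 + 19*(-1*18)) = -8081 - (5 + 19*(-18)) = -8081 - (5 - 342) = -8081 - 1*(-337) = -8081 + 337 = -7744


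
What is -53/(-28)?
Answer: 53/28 ≈ 1.8929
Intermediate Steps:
-53/(-28) = -1/28*(-53) = 53/28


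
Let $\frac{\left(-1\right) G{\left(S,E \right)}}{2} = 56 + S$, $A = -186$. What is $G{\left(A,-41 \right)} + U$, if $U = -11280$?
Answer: $-11020$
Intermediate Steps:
$G{\left(S,E \right)} = -112 - 2 S$ ($G{\left(S,E \right)} = - 2 \left(56 + S\right) = -112 - 2 S$)
$G{\left(A,-41 \right)} + U = \left(-112 - -372\right) - 11280 = \left(-112 + 372\right) - 11280 = 260 - 11280 = -11020$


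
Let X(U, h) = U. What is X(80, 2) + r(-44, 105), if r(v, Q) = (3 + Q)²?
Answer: 11744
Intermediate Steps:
X(80, 2) + r(-44, 105) = 80 + (3 + 105)² = 80 + 108² = 80 + 11664 = 11744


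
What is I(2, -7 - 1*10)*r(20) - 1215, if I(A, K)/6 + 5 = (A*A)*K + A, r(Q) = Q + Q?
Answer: -18255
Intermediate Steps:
r(Q) = 2*Q
I(A, K) = -30 + 6*A + 6*K*A² (I(A, K) = -30 + 6*((A*A)*K + A) = -30 + 6*(A²*K + A) = -30 + 6*(K*A² + A) = -30 + 6*(A + K*A²) = -30 + (6*A + 6*K*A²) = -30 + 6*A + 6*K*A²)
I(2, -7 - 1*10)*r(20) - 1215 = (-30 + 6*2 + 6*(-7 - 1*10)*2²)*(2*20) - 1215 = (-30 + 12 + 6*(-7 - 10)*4)*40 - 1215 = (-30 + 12 + 6*(-17)*4)*40 - 1215 = (-30 + 12 - 408)*40 - 1215 = -426*40 - 1215 = -17040 - 1215 = -18255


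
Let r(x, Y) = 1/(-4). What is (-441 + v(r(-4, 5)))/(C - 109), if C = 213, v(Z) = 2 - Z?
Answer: -135/32 ≈ -4.2188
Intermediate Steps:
r(x, Y) = -¼
(-441 + v(r(-4, 5)))/(C - 109) = (-441 + (2 - 1*(-¼)))/(213 - 109) = (-441 + (2 + ¼))/104 = (-441 + 9/4)*(1/104) = -1755/4*1/104 = -135/32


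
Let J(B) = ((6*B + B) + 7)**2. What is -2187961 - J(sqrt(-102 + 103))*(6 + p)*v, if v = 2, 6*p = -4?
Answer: -6570155/3 ≈ -2.1901e+6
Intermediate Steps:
p = -2/3 (p = (1/6)*(-4) = -2/3 ≈ -0.66667)
J(B) = (7 + 7*B)**2 (J(B) = (7*B + 7)**2 = (7 + 7*B)**2)
-2187961 - J(sqrt(-102 + 103))*(6 + p)*v = -2187961 - 49*(1 + sqrt(-102 + 103))**2*(6 - 2/3)*2 = -2187961 - 49*(1 + sqrt(1))**2*(16/3)*2 = -2187961 - 49*(1 + 1)**2*32/3 = -2187961 - 49*2**2*32/3 = -2187961 - 49*4*32/3 = -2187961 - 196*32/3 = -2187961 - 1*6272/3 = -2187961 - 6272/3 = -6570155/3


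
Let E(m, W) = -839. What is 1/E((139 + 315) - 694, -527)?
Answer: -1/839 ≈ -0.0011919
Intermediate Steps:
1/E((139 + 315) - 694, -527) = 1/(-839) = -1/839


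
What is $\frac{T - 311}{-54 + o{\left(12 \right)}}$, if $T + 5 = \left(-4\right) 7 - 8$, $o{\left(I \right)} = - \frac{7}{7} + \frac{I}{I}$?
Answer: $\frac{176}{27} \approx 6.5185$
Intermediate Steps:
$o{\left(I \right)} = 0$ ($o{\left(I \right)} = \left(-7\right) \frac{1}{7} + 1 = -1 + 1 = 0$)
$T = -41$ ($T = -5 - 36 = -41$)
$\frac{T - 311}{-54 + o{\left(12 \right)}} = \frac{-41 - 311}{-54 + 0} = - \frac{352}{-54} = \left(-352\right) \left(- \frac{1}{54}\right) = \frac{176}{27}$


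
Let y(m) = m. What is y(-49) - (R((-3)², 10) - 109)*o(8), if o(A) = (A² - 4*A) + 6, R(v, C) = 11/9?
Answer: 36419/9 ≈ 4046.6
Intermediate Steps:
R(v, C) = 11/9 (R(v, C) = 11*(⅑) = 11/9)
o(A) = 6 + A² - 4*A
y(-49) - (R((-3)², 10) - 109)*o(8) = -49 - (11/9 - 109)*(6 + 8² - 4*8) = -49 - (-970)*(6 + 64 - 32)/9 = -49 - (-970)*38/9 = -49 - 1*(-36860/9) = -49 + 36860/9 = 36419/9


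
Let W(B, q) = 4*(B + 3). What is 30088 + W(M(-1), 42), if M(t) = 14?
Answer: 30156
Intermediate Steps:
W(B, q) = 12 + 4*B (W(B, q) = 4*(3 + B) = 12 + 4*B)
30088 + W(M(-1), 42) = 30088 + (12 + 4*14) = 30088 + (12 + 56) = 30088 + 68 = 30156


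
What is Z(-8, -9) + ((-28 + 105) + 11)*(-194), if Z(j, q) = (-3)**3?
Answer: -17099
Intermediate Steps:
Z(j, q) = -27
Z(-8, -9) + ((-28 + 105) + 11)*(-194) = -27 + ((-28 + 105) + 11)*(-194) = -27 + (77 + 11)*(-194) = -27 + 88*(-194) = -27 - 17072 = -17099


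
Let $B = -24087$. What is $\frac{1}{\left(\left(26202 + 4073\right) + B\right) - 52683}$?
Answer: $- \frac{1}{46495} \approx -2.1508 \cdot 10^{-5}$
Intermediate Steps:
$\frac{1}{\left(\left(26202 + 4073\right) + B\right) - 52683} = \frac{1}{\left(\left(26202 + 4073\right) - 24087\right) - 52683} = \frac{1}{\left(30275 - 24087\right) - 52683} = \frac{1}{6188 - 52683} = \frac{1}{-46495} = - \frac{1}{46495}$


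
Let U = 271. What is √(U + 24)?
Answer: √295 ≈ 17.176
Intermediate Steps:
√(U + 24) = √(271 + 24) = √295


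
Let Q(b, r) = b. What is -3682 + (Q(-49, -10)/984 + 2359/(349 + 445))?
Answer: -1437224761/390648 ≈ -3679.1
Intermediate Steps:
-3682 + (Q(-49, -10)/984 + 2359/(349 + 445)) = -3682 + (-49/984 + 2359/(349 + 445)) = -3682 + (-49*1/984 + 2359/794) = -3682 + (-49/984 + 2359*(1/794)) = -3682 + (-49/984 + 2359/794) = -3682 + 1141175/390648 = -1437224761/390648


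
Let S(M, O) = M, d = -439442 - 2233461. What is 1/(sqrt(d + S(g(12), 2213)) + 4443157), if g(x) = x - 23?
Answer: 4443157/19741646799563 - I*sqrt(2672914)/19741646799563 ≈ 2.2507e-7 - 8.2815e-11*I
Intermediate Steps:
d = -2672903
g(x) = -23 + x
1/(sqrt(d + S(g(12), 2213)) + 4443157) = 1/(sqrt(-2672903 + (-23 + 12)) + 4443157) = 1/(sqrt(-2672903 - 11) + 4443157) = 1/(sqrt(-2672914) + 4443157) = 1/(I*sqrt(2672914) + 4443157) = 1/(4443157 + I*sqrt(2672914))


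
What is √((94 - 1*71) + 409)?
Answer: 12*√3 ≈ 20.785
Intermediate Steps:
√((94 - 1*71) + 409) = √((94 - 71) + 409) = √(23 + 409) = √432 = 12*√3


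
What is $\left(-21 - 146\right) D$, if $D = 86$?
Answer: $-14362$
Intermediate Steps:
$\left(-21 - 146\right) D = \left(-21 - 146\right) 86 = \left(-167\right) 86 = -14362$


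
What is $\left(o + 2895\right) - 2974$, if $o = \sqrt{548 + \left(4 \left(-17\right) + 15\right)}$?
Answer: $-79 + 3 \sqrt{55} \approx -56.751$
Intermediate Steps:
$o = 3 \sqrt{55}$ ($o = \sqrt{548 + \left(-68 + 15\right)} = \sqrt{548 - 53} = \sqrt{495} = 3 \sqrt{55} \approx 22.249$)
$\left(o + 2895\right) - 2974 = \left(3 \sqrt{55} + 2895\right) - 2974 = \left(2895 + 3 \sqrt{55}\right) - 2974 = -79 + 3 \sqrt{55}$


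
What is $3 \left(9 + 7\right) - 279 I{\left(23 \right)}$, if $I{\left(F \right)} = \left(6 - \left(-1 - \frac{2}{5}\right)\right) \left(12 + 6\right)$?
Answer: $- \frac{185574}{5} \approx -37115.0$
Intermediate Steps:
$I{\left(F \right)} = \frac{666}{5}$ ($I{\left(F \right)} = \left(6 - - \frac{7}{5}\right) 18 = \left(6 + \left(\frac{2}{5} + 1\right)\right) 18 = \left(6 + \frac{7}{5}\right) 18 = \frac{37}{5} \cdot 18 = \frac{666}{5}$)
$3 \left(9 + 7\right) - 279 I{\left(23 \right)} = 3 \left(9 + 7\right) - \frac{185814}{5} = 3 \cdot 16 - \frac{185814}{5} = 48 - \frac{185814}{5} = - \frac{185574}{5}$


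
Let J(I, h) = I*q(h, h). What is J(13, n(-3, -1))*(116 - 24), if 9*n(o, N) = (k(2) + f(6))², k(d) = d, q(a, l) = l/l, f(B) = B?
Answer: 1196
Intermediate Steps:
q(a, l) = 1
n(o, N) = 64/9 (n(o, N) = (2 + 6)²/9 = (⅑)*8² = (⅑)*64 = 64/9)
J(I, h) = I (J(I, h) = I*1 = I)
J(13, n(-3, -1))*(116 - 24) = 13*(116 - 24) = 13*92 = 1196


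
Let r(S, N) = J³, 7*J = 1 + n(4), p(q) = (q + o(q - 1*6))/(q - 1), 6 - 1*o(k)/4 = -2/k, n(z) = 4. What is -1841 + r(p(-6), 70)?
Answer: -631338/343 ≈ -1840.6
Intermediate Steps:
o(k) = 24 + 8/k (o(k) = 24 - (-8)/k = 24 + 8/k)
p(q) = (24 + q + 8/(-6 + q))/(-1 + q) (p(q) = (q + (24 + 8/(q - 1*6)))/(q - 1) = (q + (24 + 8/(q - 6)))/(-1 + q) = (q + (24 + 8/(-6 + q)))/(-1 + q) = (24 + q + 8/(-6 + q))/(-1 + q))
J = 5/7 (J = (1 + 4)/7 = (⅐)*5 = 5/7 ≈ 0.71429)
r(S, N) = 125/343 (r(S, N) = (5/7)³ = 125/343)
-1841 + r(p(-6), 70) = -1841 + 125/343 = -631338/343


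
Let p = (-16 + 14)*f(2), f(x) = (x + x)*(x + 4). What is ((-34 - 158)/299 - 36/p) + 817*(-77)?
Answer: -75239035/1196 ≈ -62909.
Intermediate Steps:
f(x) = 2*x*(4 + x) (f(x) = (2*x)*(4 + x) = 2*x*(4 + x))
p = -48 (p = (-16 + 14)*(2*2*(4 + 2)) = -4*2*6 = -2*24 = -48)
((-34 - 158)/299 - 36/p) + 817*(-77) = ((-34 - 158)/299 - 36/(-48)) + 817*(-77) = (-192*1/299 - 36*(-1/48)) - 62909 = (-192/299 + 3/4) - 62909 = 129/1196 - 62909 = -75239035/1196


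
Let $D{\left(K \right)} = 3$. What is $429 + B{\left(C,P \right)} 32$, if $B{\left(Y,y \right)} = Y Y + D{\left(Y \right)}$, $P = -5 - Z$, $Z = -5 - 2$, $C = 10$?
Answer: $3725$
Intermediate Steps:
$Z = -7$ ($Z = -5 - 2 = -7$)
$P = 2$ ($P = -5 - -7 = -5 + 7 = 2$)
$B{\left(Y,y \right)} = 3 + Y^{2}$ ($B{\left(Y,y \right)} = Y Y + 3 = Y^{2} + 3 = 3 + Y^{2}$)
$429 + B{\left(C,P \right)} 32 = 429 + \left(3 + 10^{2}\right) 32 = 429 + \left(3 + 100\right) 32 = 429 + 103 \cdot 32 = 429 + 3296 = 3725$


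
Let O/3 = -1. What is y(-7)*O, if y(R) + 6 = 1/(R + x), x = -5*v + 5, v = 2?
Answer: 73/4 ≈ 18.250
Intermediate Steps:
O = -3 (O = 3*(-1) = -3)
x = -5 (x = -5*2 + 5 = -10 + 5 = -5)
y(R) = -6 + 1/(-5 + R) (y(R) = -6 + 1/(R - 5) = -6 + 1/(-5 + R))
y(-7)*O = ((31 - 6*(-7))/(-5 - 7))*(-3) = ((31 + 42)/(-12))*(-3) = -1/12*73*(-3) = -73/12*(-3) = 73/4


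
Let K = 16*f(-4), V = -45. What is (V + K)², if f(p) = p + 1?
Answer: 8649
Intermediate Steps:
f(p) = 1 + p
K = -48 (K = 16*(1 - 4) = 16*(-3) = -48)
(V + K)² = (-45 - 48)² = (-93)² = 8649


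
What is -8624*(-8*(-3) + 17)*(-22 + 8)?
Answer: 4950176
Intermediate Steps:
-8624*(-8*(-3) + 17)*(-22 + 8) = -8624*(24 + 17)*(-14) = -353584*(-14) = -8624*(-574) = 4950176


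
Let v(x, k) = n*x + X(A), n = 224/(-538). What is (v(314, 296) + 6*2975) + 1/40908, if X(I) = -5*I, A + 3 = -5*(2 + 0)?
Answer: 195702522305/11004252 ≈ 17784.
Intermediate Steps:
A = -13 (A = -3 - 5*(2 + 0) = -3 - 5*2 = -3 - 10 = -13)
n = -112/269 (n = 224*(-1/538) = -112/269 ≈ -0.41636)
v(x, k) = 65 - 112*x/269 (v(x, k) = -112*x/269 - 5*(-13) = -112*x/269 + 65 = 65 - 112*x/269)
(v(314, 296) + 6*2975) + 1/40908 = ((65 - 112/269*314) + 6*2975) + 1/40908 = ((65 - 35168/269) + 17850) + 1/40908 = (-17683/269 + 17850) + 1/40908 = 4783967/269 + 1/40908 = 195702522305/11004252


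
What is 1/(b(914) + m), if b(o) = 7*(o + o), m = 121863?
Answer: 1/134659 ≈ 7.4262e-6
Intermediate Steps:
b(o) = 14*o (b(o) = 7*(2*o) = 14*o)
1/(b(914) + m) = 1/(14*914 + 121863) = 1/(12796 + 121863) = 1/134659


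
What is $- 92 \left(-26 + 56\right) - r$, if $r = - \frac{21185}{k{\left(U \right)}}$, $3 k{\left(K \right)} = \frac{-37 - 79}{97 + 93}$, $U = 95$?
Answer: $- \frac{6197805}{58} \approx -1.0686 \cdot 10^{5}$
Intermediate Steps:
$k{\left(K \right)} = - \frac{58}{285}$ ($k{\left(K \right)} = \frac{\left(-37 - 79\right) \frac{1}{97 + 93}}{3} = \frac{\left(-116\right) \frac{1}{190}}{3} = \frac{1}{3} \left(- \frac{58}{95}\right) = - \frac{58}{285}$)
$r = \frac{6037725}{58}$ ($r = - \frac{21185}{- \frac{58}{285}} = \left(-21185\right) \left(- \frac{285}{58}\right) = \frac{6037725}{58} \approx 1.041 \cdot 10^{5}$)
$- 92 \left(-26 + 56\right) - r = - 92 \left(-26 + 56\right) - \frac{6037725}{58} = \left(-92\right) 30 - \frac{6037725}{58} = -2760 - \frac{6037725}{58} = - \frac{6197805}{58}$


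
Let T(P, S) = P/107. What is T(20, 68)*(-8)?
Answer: -160/107 ≈ -1.4953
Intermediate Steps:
T(P, S) = P/107 (T(P, S) = P*(1/107) = P/107)
T(20, 68)*(-8) = ((1/107)*20)*(-8) = (20/107)*(-8) = -160/107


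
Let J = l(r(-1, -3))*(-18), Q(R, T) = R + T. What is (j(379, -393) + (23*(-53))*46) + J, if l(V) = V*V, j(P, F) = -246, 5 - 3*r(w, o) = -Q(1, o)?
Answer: -56338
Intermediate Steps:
r(w, o) = 2 + o/3 (r(w, o) = 5/3 - (-1)*(1 + o)/3 = 5/3 - (-1 - o)/3 = 5/3 + (⅓ + o/3) = 2 + o/3)
l(V) = V²
J = -18 (J = (2 + (⅓)*(-3))²*(-18) = (2 - 1)²*(-18) = 1²*(-18) = 1*(-18) = -18)
(j(379, -393) + (23*(-53))*46) + J = (-246 + (23*(-53))*46) - 18 = (-246 - 1219*46) - 18 = (-246 - 56074) - 18 = -56320 - 18 = -56338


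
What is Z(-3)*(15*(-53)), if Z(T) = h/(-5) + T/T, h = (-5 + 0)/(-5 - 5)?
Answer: -1431/2 ≈ -715.50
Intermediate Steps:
h = ½ (h = -5/(-10) = -5*(-⅒) = ½ ≈ 0.50000)
Z(T) = 9/10 (Z(T) = (½)/(-5) + T/T = (½)*(-⅕) + 1 = -⅒ + 1 = 9/10)
Z(-3)*(15*(-53)) = 9*(15*(-53))/10 = (9/10)*(-795) = -1431/2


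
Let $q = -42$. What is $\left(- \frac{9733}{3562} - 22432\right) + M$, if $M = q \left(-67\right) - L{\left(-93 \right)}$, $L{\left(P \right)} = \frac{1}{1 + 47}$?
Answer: $- \frac{1677338957}{85488} \approx -19621.0$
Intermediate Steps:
$L{\left(P \right)} = \frac{1}{48}$
$M = \frac{135071}{48}$ ($M = \left(-42\right) \left(-67\right) - \frac{1}{48} = 2814 - \frac{1}{48} = \frac{135071}{48} \approx 2814.0$)
$\left(- \frac{9733}{3562} - 22432\right) + M = \left(- \frac{9733}{3562} - 22432\right) + \frac{135071}{48} = - \frac{79912517}{3562} + \frac{135071}{48} = - \frac{1677338957}{85488}$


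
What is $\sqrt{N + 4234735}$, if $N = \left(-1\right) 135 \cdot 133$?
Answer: $2 \sqrt{1054195} \approx 2053.5$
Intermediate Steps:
$N = -17955$ ($N = \left(-135\right) 133 = -17955$)
$\sqrt{N + 4234735} = \sqrt{-17955 + 4234735} = \sqrt{4216780} = 2 \sqrt{1054195}$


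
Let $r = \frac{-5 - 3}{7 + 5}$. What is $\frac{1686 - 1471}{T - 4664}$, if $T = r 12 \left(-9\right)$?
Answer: $- \frac{215}{4592} \approx -0.046821$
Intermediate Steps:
$r = - \frac{2}{3}$ ($r = - \frac{8}{12} = \left(-8\right) \frac{1}{12} = - \frac{2}{3} \approx -0.66667$)
$T = 72$ ($T = \left(- \frac{2}{3}\right) 12 \left(-9\right) = \left(-8\right) \left(-9\right) = 72$)
$\frac{1686 - 1471}{T - 4664} = \frac{1686 - 1471}{72 - 4664} = \frac{215}{-4592} = 215 \left(- \frac{1}{4592}\right) = - \frac{215}{4592}$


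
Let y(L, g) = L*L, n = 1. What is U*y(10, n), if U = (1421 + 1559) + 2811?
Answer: 579100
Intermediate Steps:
y(L, g) = L²
U = 5791 (U = 2980 + 2811 = 5791)
U*y(10, n) = 5791*10² = 5791*100 = 579100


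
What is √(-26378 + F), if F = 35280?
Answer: √8902 ≈ 94.350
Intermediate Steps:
√(-26378 + F) = √(-26378 + 35280) = √8902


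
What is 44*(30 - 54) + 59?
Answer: -997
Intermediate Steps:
44*(30 - 54) + 59 = 44*(-24) + 59 = -1056 + 59 = -997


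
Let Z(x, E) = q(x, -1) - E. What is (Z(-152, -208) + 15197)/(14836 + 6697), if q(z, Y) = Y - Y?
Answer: 15405/21533 ≈ 0.71541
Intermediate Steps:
q(z, Y) = 0
Z(x, E) = -E (Z(x, E) = 0 - E = -E)
(Z(-152, -208) + 15197)/(14836 + 6697) = (-1*(-208) + 15197)/(14836 + 6697) = (208 + 15197)/21533 = 15405*(1/21533) = 15405/21533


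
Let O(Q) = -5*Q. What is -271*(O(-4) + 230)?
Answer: -67750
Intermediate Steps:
-271*(O(-4) + 230) = -271*(-5*(-4) + 230) = -271*(20 + 230) = -271*250 = -67750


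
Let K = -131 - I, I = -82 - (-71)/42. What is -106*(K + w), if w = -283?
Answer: 742795/21 ≈ 35371.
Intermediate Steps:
I = -3373/42 (I = -82 - (-71)/42 = -82 - 1*(-71/42) = -82 + 71/42 = -3373/42 ≈ -80.310)
K = -2129/42 (K = -131 - 1*(-3373/42) = -131 + 3373/42 = -2129/42 ≈ -50.690)
-106*(K + w) = -106*(-2129/42 - 283) = -106*(-14015/42) = 742795/21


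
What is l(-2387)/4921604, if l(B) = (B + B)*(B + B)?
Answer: 5697769/1230401 ≈ 4.6308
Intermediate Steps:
l(B) = 4*B² (l(B) = (2*B)*(2*B) = 4*B²)
l(-2387)/4921604 = (4*(-2387)²)/4921604 = (4*5697769)*(1/4921604) = 22791076*(1/4921604) = 5697769/1230401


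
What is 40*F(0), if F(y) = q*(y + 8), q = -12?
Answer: -3840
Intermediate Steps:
F(y) = -96 - 12*y (F(y) = -12*(y + 8) = -12*(8 + y) = -96 - 12*y)
40*F(0) = 40*(-96 - 12*0) = 40*(-96 + 0) = 40*(-96) = -3840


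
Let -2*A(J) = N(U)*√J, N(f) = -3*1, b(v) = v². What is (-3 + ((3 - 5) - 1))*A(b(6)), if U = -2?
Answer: -54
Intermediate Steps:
N(f) = -3
A(J) = 3*√J/2 (A(J) = -(-3)*√J/2 = 3*√J/2)
(-3 + ((3 - 5) - 1))*A(b(6)) = (-3 + ((3 - 5) - 1))*(3*√(6²)/2) = (-3 + (-2 - 1))*(3*√36/2) = (-3 - 3)*((3/2)*6) = -6*9 = -54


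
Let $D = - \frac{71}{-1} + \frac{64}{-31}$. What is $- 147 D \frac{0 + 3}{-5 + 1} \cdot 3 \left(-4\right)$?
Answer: $- \frac{2827251}{31} \approx -91202.0$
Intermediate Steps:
$D = \frac{2137}{31}$ ($D = \left(-71\right) \left(-1\right) + 64 \left(- \frac{1}{31}\right) = 71 - \frac{64}{31} = \frac{2137}{31} \approx 68.935$)
$- 147 D \frac{0 + 3}{-5 + 1} \cdot 3 \left(-4\right) = \left(-147\right) \frac{2137}{31} \frac{0 + 3}{-5 + 1} \cdot 3 \left(-4\right) = - \frac{314139 \frac{3}{-4} \cdot 3 \left(-4\right)}{31} = - \frac{314139 \cdot 3 \left(- \frac{1}{4}\right) 3 \left(-4\right)}{31} = - \frac{314139 \left(- \frac{3}{4}\right) 3 \left(-4\right)}{31} = - \frac{314139 \left(\left(- \frac{9}{4}\right) \left(-4\right)\right)}{31} = \left(- \frac{314139}{31}\right) 9 = - \frac{2827251}{31}$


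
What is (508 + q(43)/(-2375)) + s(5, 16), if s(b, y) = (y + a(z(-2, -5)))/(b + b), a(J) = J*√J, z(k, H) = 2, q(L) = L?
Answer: 1210257/2375 + √2/5 ≈ 509.86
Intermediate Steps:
a(J) = J^(3/2)
s(b, y) = (y + 2*√2)/(2*b) (s(b, y) = (y + 2^(3/2))/(b + b) = (y + 2*√2)/((2*b)) = (y + 2*√2)*(1/(2*b)) = (y + 2*√2)/(2*b))
(508 + q(43)/(-2375)) + s(5, 16) = (508 + 43/(-2375)) + (√2 + (½)*16)/5 = (508 + 43*(-1/2375)) + (√2 + 8)/5 = (508 - 43/2375) + (8 + √2)/5 = 1206457/2375 + (8/5 + √2/5) = 1210257/2375 + √2/5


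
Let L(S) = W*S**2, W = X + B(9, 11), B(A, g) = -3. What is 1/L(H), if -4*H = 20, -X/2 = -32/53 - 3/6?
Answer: -53/1050 ≈ -0.050476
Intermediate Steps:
X = 117/53 (X = -2*(-32/53 - 3/6) = -2*(-32*1/53 - 3*1/6) = -2*(-32/53 - 1/2) = -2*(-117/106) = 117/53 ≈ 2.2075)
W = -42/53 (W = 117/53 - 3 = -42/53 ≈ -0.79245)
H = -5 (H = -1/4*20 = -5)
L(S) = -42*S**2/53
1/L(H) = 1/(-42/53*(-5)**2) = 1/(-42/53*25) = 1/(-1050/53) = -53/1050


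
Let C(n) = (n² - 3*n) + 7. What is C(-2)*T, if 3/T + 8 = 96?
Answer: 51/88 ≈ 0.57955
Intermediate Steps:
T = 3/88 (T = 3/(-8 + 96) = 3/88 ≈ 0.034091)
C(n) = 7 + n² - 3*n
C(-2)*T = (7 + (-2)² - 3*(-2))*(3/88) = (7 + 4 + 6)*(3/88) = 17*(3/88) = 51/88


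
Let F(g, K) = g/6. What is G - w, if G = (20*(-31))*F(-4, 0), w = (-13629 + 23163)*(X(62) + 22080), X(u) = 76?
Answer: -633704672/3 ≈ -2.1123e+8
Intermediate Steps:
F(g, K) = g/6 (F(g, K) = g*(⅙) = g/6)
w = 211235304 (w = (-13629 + 23163)*(76 + 22080) = 9534*22156 = 211235304)
G = 1240/3 (G = (20*(-31))*((⅙)*(-4)) = -620*(-⅔) = 1240/3 ≈ 413.33)
G - w = 1240/3 - 1*211235304 = 1240/3 - 211235304 = -633704672/3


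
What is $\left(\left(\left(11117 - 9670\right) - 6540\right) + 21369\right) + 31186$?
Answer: $47462$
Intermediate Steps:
$\left(\left(\left(11117 - 9670\right) - 6540\right) + 21369\right) + 31186 = \left(\left(1447 - 6540\right) + 21369\right) + 31186 = \left(-5093 + 21369\right) + 31186 = 16276 + 31186 = 47462$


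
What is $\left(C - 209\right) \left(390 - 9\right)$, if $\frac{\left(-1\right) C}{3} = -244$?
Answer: $199263$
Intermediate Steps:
$C = 732$ ($C = \left(-3\right) \left(-244\right) = 732$)
$\left(C - 209\right) \left(390 - 9\right) = \left(732 - 209\right) \left(390 - 9\right) = 523 \cdot 381 = 199263$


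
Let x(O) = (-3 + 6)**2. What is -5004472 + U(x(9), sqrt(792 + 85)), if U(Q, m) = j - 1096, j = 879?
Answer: -5004689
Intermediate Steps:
x(O) = 9 (x(O) = 3**2 = 9)
U(Q, m) = -217 (U(Q, m) = 879 - 1096 = -217)
-5004472 + U(x(9), sqrt(792 + 85)) = -5004472 - 217 = -5004689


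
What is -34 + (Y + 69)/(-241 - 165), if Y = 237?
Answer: -7055/203 ≈ -34.754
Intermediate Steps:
-34 + (Y + 69)/(-241 - 165) = -34 + (237 + 69)/(-241 - 165) = -34 + 306/(-406) = -34 + 306*(-1/406) = -34 - 153/203 = -7055/203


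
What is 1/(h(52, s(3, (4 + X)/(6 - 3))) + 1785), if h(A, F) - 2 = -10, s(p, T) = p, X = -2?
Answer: 1/1777 ≈ 0.00056275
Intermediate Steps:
h(A, F) = -8 (h(A, F) = 2 - 10 = -8)
1/(h(52, s(3, (4 + X)/(6 - 3))) + 1785) = 1/(-8 + 1785) = 1/1777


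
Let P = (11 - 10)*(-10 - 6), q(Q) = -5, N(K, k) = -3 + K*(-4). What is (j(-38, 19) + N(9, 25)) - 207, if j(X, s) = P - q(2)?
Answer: -257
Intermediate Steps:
N(K, k) = -3 - 4*K
P = -16 (P = 1*(-16) = -16)
j(X, s) = -11 (j(X, s) = -16 - 1*(-5) = -16 + 5 = -11)
(j(-38, 19) + N(9, 25)) - 207 = (-11 + (-3 - 4*9)) - 207 = (-11 + (-3 - 36)) - 207 = (-11 - 39) - 207 = -50 - 207 = -257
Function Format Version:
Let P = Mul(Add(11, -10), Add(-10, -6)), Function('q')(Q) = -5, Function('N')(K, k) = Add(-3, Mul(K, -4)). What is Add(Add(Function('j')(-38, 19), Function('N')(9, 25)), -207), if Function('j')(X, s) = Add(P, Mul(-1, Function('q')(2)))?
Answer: -257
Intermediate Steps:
Function('N')(K, k) = Add(-3, Mul(-4, K))
P = -16 (P = Mul(1, -16) = -16)
Function('j')(X, s) = -11 (Function('j')(X, s) = Add(-16, Mul(-1, -5)) = Add(-16, 5) = -11)
Add(Add(Function('j')(-38, 19), Function('N')(9, 25)), -207) = Add(Add(-11, Add(-3, Mul(-4, 9))), -207) = Add(Add(-11, Add(-3, -36)), -207) = Add(Add(-11, -39), -207) = Add(-50, -207) = -257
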